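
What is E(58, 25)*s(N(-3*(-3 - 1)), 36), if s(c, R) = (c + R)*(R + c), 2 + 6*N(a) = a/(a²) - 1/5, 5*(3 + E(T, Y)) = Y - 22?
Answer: -164685889/54000 ≈ -3049.7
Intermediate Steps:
E(T, Y) = -37/5 + Y/5 (E(T, Y) = -3 + (Y - 22)/5 = -3 + (-22 + Y)/5 = -3 + (-22/5 + Y/5) = -37/5 + Y/5)
N(a) = -11/30 + 1/(6*a) (N(a) = -⅓ + (a/(a²) - 1/5)/6 = -⅓ + (a/a² - 1*⅕)/6 = -⅓ + (1/a - ⅕)/6 = -⅓ + (-⅕ + 1/a)/6 = -⅓ + (-1/30 + 1/(6*a)) = -11/30 + 1/(6*a))
s(c, R) = (R + c)² (s(c, R) = (R + c)*(R + c) = (R + c)²)
E(58, 25)*s(N(-3*(-3 - 1)), 36) = (-37/5 + (⅕)*25)*(36 + (5 - (-33)*(-3 - 1))/(30*((-3*(-3 - 1)))))² = (-37/5 + 5)*(36 + (5 - (-33)*(-4))/(30*((-3*(-4)))))² = -12*(36 + (1/30)*(5 - 11*12)/12)²/5 = -12*(36 + (1/30)*(1/12)*(5 - 132))²/5 = -12*(36 + (1/30)*(1/12)*(-127))²/5 = -12*(36 - 127/360)²/5 = -12*(12833/360)²/5 = -12/5*164685889/129600 = -164685889/54000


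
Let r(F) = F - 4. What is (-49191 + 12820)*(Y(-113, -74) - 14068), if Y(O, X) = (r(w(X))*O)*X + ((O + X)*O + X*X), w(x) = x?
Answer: 23266419587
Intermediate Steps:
r(F) = -4 + F
Y(O, X) = X² + O*(O + X) + O*X*(-4 + X) (Y(O, X) = ((-4 + X)*O)*X + ((O + X)*O + X*X) = (O*(-4 + X))*X + (O*(O + X) + X²) = O*X*(-4 + X) + (X² + O*(O + X)) = X² + O*(O + X) + O*X*(-4 + X))
(-49191 + 12820)*(Y(-113, -74) - 14068) = (-49191 + 12820)*(((-113)² + (-74)² - 113*(-74) - 113*(-74)*(-4 - 74)) - 14068) = -36371*((12769 + 5476 + 8362 - 113*(-74)*(-78)) - 14068) = -36371*((12769 + 5476 + 8362 - 652236) - 14068) = -36371*(-625629 - 14068) = -36371*(-639697) = 23266419587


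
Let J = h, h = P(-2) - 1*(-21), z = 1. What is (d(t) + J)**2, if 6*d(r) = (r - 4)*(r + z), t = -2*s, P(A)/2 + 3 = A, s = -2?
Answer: 121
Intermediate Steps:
P(A) = -6 + 2*A
t = 4 (t = -2*(-2) = 4)
h = 11 (h = (-6 + 2*(-2)) - 1*(-21) = (-6 - 4) + 21 = -10 + 21 = 11)
d(r) = (1 + r)*(-4 + r)/6 (d(r) = ((r - 4)*(r + 1))/6 = ((-4 + r)*(1 + r))/6 = ((1 + r)*(-4 + r))/6 = (1 + r)*(-4 + r)/6)
J = 11
(d(t) + J)**2 = ((-2/3 - 1/2*4 + (1/6)*4**2) + 11)**2 = ((-2/3 - 2 + (1/6)*16) + 11)**2 = ((-2/3 - 2 + 8/3) + 11)**2 = (0 + 11)**2 = 11**2 = 121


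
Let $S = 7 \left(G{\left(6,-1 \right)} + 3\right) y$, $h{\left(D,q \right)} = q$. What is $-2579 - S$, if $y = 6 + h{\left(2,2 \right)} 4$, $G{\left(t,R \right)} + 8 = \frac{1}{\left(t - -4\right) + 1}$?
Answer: $- \frac{23077}{11} \approx -2097.9$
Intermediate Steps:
$G{\left(t,R \right)} = -8 + \frac{1}{5 + t}$ ($G{\left(t,R \right)} = -8 + \frac{1}{\left(t - -4\right) + 1} = -8 + \frac{1}{\left(t + 4\right) + 1} = -8 + \frac{1}{\left(4 + t\right) + 1} = -8 + \frac{1}{5 + t}$)
$y = 14$ ($y = 6 + 2 \cdot 4 = 6 + 8 = 14$)
$S = - \frac{5292}{11}$ ($S = 7 \left(\frac{-39 - 48}{5 + 6} + 3\right) 14 = 7 \left(\frac{-39 - 48}{11} + 3\right) 14 = 7 \left(\frac{1}{11} \left(-87\right) + 3\right) 14 = 7 \left(- \frac{87}{11} + 3\right) 14 = 7 \left(- \frac{54}{11}\right) 14 = \left(- \frac{378}{11}\right) 14 = - \frac{5292}{11} \approx -481.09$)
$-2579 - S = -2579 - - \frac{5292}{11} = -2579 + \frac{5292}{11} = - \frac{23077}{11}$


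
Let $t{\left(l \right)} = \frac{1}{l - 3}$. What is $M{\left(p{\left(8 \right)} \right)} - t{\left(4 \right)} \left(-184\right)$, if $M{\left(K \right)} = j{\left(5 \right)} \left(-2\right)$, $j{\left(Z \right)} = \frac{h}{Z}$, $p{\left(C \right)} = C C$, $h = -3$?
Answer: $\frac{926}{5} \approx 185.2$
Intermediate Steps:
$p{\left(C \right)} = C^{2}$
$j{\left(Z \right)} = - \frac{3}{Z}$
$t{\left(l \right)} = \frac{1}{-3 + l}$
$M{\left(K \right)} = \frac{6}{5}$ ($M{\left(K \right)} = - \frac{3}{5} \left(-2\right) = \left(-3\right) \frac{1}{5} \left(-2\right) = \left(- \frac{3}{5}\right) \left(-2\right) = \frac{6}{5}$)
$M{\left(p{\left(8 \right)} \right)} - t{\left(4 \right)} \left(-184\right) = \frac{6}{5} - \frac{1}{-3 + 4} \left(-184\right) = \frac{6}{5} - 1^{-1} \left(-184\right) = \frac{6}{5} - 1 \left(-184\right) = \frac{6}{5} - -184 = \frac{6}{5} + 184 = \frac{926}{5}$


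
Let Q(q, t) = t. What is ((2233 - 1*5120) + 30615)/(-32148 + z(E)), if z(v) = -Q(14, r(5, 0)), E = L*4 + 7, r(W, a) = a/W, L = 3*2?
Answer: -6932/8037 ≈ -0.86251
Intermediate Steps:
L = 6
E = 31 (E = 6*4 + 7 = 24 + 7 = 31)
z(v) = 0 (z(v) = -0/5 = -1*0 = 0)
((2233 - 1*5120) + 30615)/(-32148 + z(E)) = ((2233 - 1*5120) + 30615)/(-32148 + 0) = ((2233 - 5120) + 30615)/(-32148) = (-2887 + 30615)*(-1/32148) = 27728*(-1/32148) = -6932/8037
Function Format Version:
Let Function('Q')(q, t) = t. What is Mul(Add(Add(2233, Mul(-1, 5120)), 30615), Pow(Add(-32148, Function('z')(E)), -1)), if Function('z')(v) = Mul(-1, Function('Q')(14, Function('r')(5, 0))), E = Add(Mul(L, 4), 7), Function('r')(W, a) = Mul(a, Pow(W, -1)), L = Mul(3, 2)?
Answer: Rational(-6932, 8037) ≈ -0.86251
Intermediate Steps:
L = 6
E = 31 (E = Add(Mul(6, 4), 7) = Add(24, 7) = 31)
Function('z')(v) = 0 (Function('z')(v) = Mul(-1, Mul(0, Pow(5, -1))) = Mul(-1, Mul(0, Rational(1, 5))) = Mul(-1, 0) = 0)
Mul(Add(Add(2233, Mul(-1, 5120)), 30615), Pow(Add(-32148, Function('z')(E)), -1)) = Mul(Add(Add(2233, Mul(-1, 5120)), 30615), Pow(Add(-32148, 0), -1)) = Mul(Add(Add(2233, -5120), 30615), Pow(-32148, -1)) = Mul(Add(-2887, 30615), Rational(-1, 32148)) = Mul(27728, Rational(-1, 32148)) = Rational(-6932, 8037)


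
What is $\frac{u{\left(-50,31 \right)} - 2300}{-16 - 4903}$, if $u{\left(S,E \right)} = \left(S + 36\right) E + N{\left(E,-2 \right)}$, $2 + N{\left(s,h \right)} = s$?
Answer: $\frac{2705}{4919} \approx 0.54991$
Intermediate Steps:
$N{\left(s,h \right)} = -2 + s$
$u{\left(S,E \right)} = -2 + E + E \left(36 + S\right)$ ($u{\left(S,E \right)} = \left(S + 36\right) E + \left(-2 + E\right) = \left(36 + S\right) E + \left(-2 + E\right) = E \left(36 + S\right) + \left(-2 + E\right) = -2 + E + E \left(36 + S\right)$)
$\frac{u{\left(-50,31 \right)} - 2300}{-16 - 4903} = \frac{\left(-2 + 37 \cdot 31 + 31 \left(-50\right)\right) - 2300}{-16 - 4903} = \frac{\left(-2 + 1147 - 1550\right) - 2300}{-4919} = \left(-405 - 2300\right) \left(- \frac{1}{4919}\right) = \left(-2705\right) \left(- \frac{1}{4919}\right) = \frac{2705}{4919}$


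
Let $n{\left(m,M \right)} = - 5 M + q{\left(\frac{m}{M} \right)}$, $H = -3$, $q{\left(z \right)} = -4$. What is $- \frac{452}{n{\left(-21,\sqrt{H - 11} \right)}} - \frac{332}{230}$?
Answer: $\frac{73582}{21045} - \frac{1130 i \sqrt{14}}{183} \approx 3.4964 - 23.104 i$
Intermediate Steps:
$n{\left(m,M \right)} = -4 - 5 M$ ($n{\left(m,M \right)} = - 5 M - 4 = -4 - 5 M$)
$- \frac{452}{n{\left(-21,\sqrt{H - 11} \right)}} - \frac{332}{230} = - \frac{452}{-4 - 5 \sqrt{-3 - 11}} - \frac{332}{230} = - \frac{452}{-4 - 5 \sqrt{-14}} - \frac{166}{115} = - \frac{452}{-4 - 5 i \sqrt{14}} - \frac{166}{115} = - \frac{166}{115} - \frac{452}{-4 - 5 i \sqrt{14}}$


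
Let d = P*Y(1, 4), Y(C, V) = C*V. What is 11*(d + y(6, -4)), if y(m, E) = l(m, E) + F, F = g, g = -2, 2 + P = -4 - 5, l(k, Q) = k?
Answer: -440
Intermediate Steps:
P = -11 (P = -2 + (-4 - 5) = -2 - 9 = -11)
F = -2
y(m, E) = -2 + m (y(m, E) = m - 2 = -2 + m)
d = -44 (d = -11*4 = -44)
11*(d + y(6, -4)) = 11*(-44 + (-2 + 6)) = 11*(-44 + 4) = 11*(-40) = -440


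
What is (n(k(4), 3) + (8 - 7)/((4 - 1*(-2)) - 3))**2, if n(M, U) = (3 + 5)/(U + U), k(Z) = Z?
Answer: 25/9 ≈ 2.7778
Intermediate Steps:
n(M, U) = 4/U (n(M, U) = 8/(2*U) = (1/(2*U))*8 = 4/U)
(n(k(4), 3) + (8 - 7)/((4 - 1*(-2)) - 3))**2 = (4/3 + (8 - 7)/((4 - 1*(-2)) - 3))**2 = (4*(1/3) + 1/((4 + 2) - 3))**2 = (4/3 + 1/(6 - 3))**2 = (4/3 + 1/3)**2 = (5/3)**2 = 25/9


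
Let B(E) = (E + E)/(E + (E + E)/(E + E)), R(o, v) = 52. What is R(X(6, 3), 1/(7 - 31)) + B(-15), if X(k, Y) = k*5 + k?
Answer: 379/7 ≈ 54.143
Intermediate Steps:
X(k, Y) = 6*k (X(k, Y) = 5*k + k = 6*k)
B(E) = 2*E/(1 + E) (B(E) = (2*E)/(E + (2*E)/((2*E))) = (2*E)/(E + (2*E)*(1/(2*E))) = (2*E)/(E + 1) = (2*E)/(1 + E) = 2*E/(1 + E))
R(X(6, 3), 1/(7 - 31)) + B(-15) = 52 + 2*(-15)/(1 - 15) = 52 + 2*(-15)/(-14) = 52 + 2*(-15)*(-1/14) = 52 + 15/7 = 379/7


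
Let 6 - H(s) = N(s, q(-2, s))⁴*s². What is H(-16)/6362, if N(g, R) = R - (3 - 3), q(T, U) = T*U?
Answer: -134217725/3181 ≈ -42194.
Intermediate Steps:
N(g, R) = R (N(g, R) = R - 1*0 = R + 0 = R)
H(s) = 6 - 16*s⁶ (H(s) = 6 - (-2*s)⁴*s² = 6 - 16*s⁴*s² = 6 - 16*s⁶)
H(-16)/6362 = (6 - 16*(-16)⁶)/6362 = (6 - 16*16777216)*(1/6362) = (6 - 268435456)*(1/6362) = -268435450*1/6362 = -134217725/3181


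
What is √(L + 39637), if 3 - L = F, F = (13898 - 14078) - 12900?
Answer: 4*√3295 ≈ 229.61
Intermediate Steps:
F = -13080 (F = -180 - 12900 = -13080)
L = 13083 (L = 3 - 1*(-13080) = 3 + 13080 = 13083)
√(L + 39637) = √(13083 + 39637) = √52720 = 4*√3295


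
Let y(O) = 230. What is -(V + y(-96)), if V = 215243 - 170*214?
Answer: -179093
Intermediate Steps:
V = 178863 (V = 215243 - 36380 = 178863)
-(V + y(-96)) = -(178863 + 230) = -1*179093 = -179093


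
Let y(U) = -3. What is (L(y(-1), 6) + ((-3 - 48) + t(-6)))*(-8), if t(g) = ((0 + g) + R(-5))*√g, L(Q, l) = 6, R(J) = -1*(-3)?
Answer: 360 + 24*I*√6 ≈ 360.0 + 58.788*I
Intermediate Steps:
R(J) = 3
t(g) = √g*(3 + g) (t(g) = ((0 + g) + 3)*√g = (g + 3)*√g = (3 + g)*√g = √g*(3 + g))
(L(y(-1), 6) + ((-3 - 48) + t(-6)))*(-8) = (6 + ((-3 - 48) + √(-6)*(3 - 6)))*(-8) = (6 + (-51 + (I*√6)*(-3)))*(-8) = (6 + (-51 - 3*I*√6))*(-8) = (-45 - 3*I*√6)*(-8) = 360 + 24*I*√6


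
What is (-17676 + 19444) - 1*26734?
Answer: -24966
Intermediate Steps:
(-17676 + 19444) - 1*26734 = 1768 - 26734 = -24966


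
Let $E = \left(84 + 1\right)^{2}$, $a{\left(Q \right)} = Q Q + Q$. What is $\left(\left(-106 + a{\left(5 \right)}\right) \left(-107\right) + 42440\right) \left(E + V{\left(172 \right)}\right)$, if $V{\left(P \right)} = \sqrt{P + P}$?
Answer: $365382700 + 101144 \sqrt{86} \approx 3.6632 \cdot 10^{8}$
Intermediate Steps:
$V{\left(P \right)} = \sqrt{2} \sqrt{P}$ ($V{\left(P \right)} = \sqrt{2 P} = \sqrt{2} \sqrt{P}$)
$a{\left(Q \right)} = Q + Q^{2}$ ($a{\left(Q \right)} = Q^{2} + Q = Q + Q^{2}$)
$E = 7225$ ($E = 85^{2} = 7225$)
$\left(\left(-106 + a{\left(5 \right)}\right) \left(-107\right) + 42440\right) \left(E + V{\left(172 \right)}\right) = \left(\left(-106 + 5 \left(1 + 5\right)\right) \left(-107\right) + 42440\right) \left(7225 + \sqrt{2} \sqrt{172}\right) = \left(\left(-106 + 5 \cdot 6\right) \left(-107\right) + 42440\right) \left(7225 + \sqrt{2} \cdot 2 \sqrt{43}\right) = \left(\left(-106 + 30\right) \left(-107\right) + 42440\right) \left(7225 + 2 \sqrt{86}\right) = \left(\left(-76\right) \left(-107\right) + 42440\right) \left(7225 + 2 \sqrt{86}\right) = \left(8132 + 42440\right) \left(7225 + 2 \sqrt{86}\right) = 50572 \left(7225 + 2 \sqrt{86}\right) = 365382700 + 101144 \sqrt{86}$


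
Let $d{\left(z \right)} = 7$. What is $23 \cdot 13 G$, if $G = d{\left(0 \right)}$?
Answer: $2093$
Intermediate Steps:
$G = 7$
$23 \cdot 13 G = 23 \cdot 13 \cdot 7 = 299 \cdot 7 = 2093$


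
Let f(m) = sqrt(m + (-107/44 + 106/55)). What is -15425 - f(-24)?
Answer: -15425 - 3*I*sqrt(32945)/110 ≈ -15425.0 - 4.9502*I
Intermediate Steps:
f(m) = sqrt(-111/220 + m) (f(m) = sqrt(m + (-107*1/44 + 106*(1/55))) = sqrt(m + (-107/44 + 106/55)) = sqrt(m - 111/220) = sqrt(-111/220 + m))
-15425 - f(-24) = -15425 - sqrt(-6105 + 12100*(-24))/110 = -15425 - sqrt(-6105 - 290400)/110 = -15425 - sqrt(-296505)/110 = -15425 - 3*I*sqrt(32945)/110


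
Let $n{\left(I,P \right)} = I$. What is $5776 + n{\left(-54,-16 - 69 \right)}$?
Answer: $5722$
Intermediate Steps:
$5776 + n{\left(-54,-16 - 69 \right)} = 5776 - 54 = 5722$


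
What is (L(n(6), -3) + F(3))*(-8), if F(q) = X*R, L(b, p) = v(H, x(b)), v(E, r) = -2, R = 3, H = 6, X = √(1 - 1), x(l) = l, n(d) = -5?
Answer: 16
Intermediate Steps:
X = 0 (X = √0 = 0)
L(b, p) = -2
F(q) = 0 (F(q) = 0*3 = 0)
(L(n(6), -3) + F(3))*(-8) = (-2 + 0)*(-8) = -2*(-8) = 16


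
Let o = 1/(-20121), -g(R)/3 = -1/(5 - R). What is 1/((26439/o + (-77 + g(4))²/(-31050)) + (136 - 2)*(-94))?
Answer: -15525/8259171378113 ≈ -1.8797e-9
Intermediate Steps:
g(R) = 3/(5 - R) (g(R) = -(-3)/(5 - R) = 3/(5 - R))
o = -1/20121 ≈ -4.9699e-5
1/((26439/o + (-77 + g(4))²/(-31050)) + (136 - 2)*(-94)) = 1/((26439/(-1/20121) + (-77 - 3/(-5 + 4))²/(-31050)) + (136 - 2)*(-94)) = 1/((26439*(-20121) + (-77 - 3/(-1))²*(-1/31050)) + 134*(-94)) = 1/((-531979119 + (-77 - 3*(-1))²*(-1/31050)) - 12596) = 1/((-531979119 + (-77 + 3)²*(-1/31050)) - 12596) = 1/((-531979119 + (-74)²*(-1/31050)) - 12596) = 1/((-531979119 + 5476*(-1/31050)) - 12596) = 1/((-531979119 - 2738/15525) - 12596) = 1/(-8258975825213/15525 - 12596) = 1/(-8259171378113/15525) = -15525/8259171378113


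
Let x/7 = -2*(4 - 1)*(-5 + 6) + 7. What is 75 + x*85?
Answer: 670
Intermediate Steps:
x = 7 (x = 7*(-2*(4 - 1)*(-5 + 6) + 7) = 7*(-6 + 7) = 7*1 = 7)
75 + x*85 = 75 + 7*85 = 75 + 595 = 670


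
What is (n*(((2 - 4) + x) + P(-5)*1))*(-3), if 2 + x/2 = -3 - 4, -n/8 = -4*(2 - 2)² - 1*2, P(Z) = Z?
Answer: 1200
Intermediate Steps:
n = 16 (n = -8*(-4*(2 - 2)² - 1*2) = -8*(-4*0² - 2) = -8*(-4*0 - 2) = -8*(0 - 2) = -8*(-2) = 16)
x = -18 (x = -4 + 2*(-3 - 4) = -4 + 2*(-7) = -4 - 14 = -18)
(n*(((2 - 4) + x) + P(-5)*1))*(-3) = (16*(((2 - 4) - 18) - 5*1))*(-3) = (16*((-2 - 18) - 5))*(-3) = (16*(-20 - 5))*(-3) = (16*(-25))*(-3) = -400*(-3) = 1200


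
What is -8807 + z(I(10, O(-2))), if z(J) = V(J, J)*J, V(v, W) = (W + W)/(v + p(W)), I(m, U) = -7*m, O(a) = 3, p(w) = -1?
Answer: -635097/71 ≈ -8945.0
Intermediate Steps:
V(v, W) = 2*W/(-1 + v) (V(v, W) = (W + W)/(v - 1) = (2*W)/(-1 + v) = 2*W/(-1 + v))
z(J) = 2*J²/(-1 + J) (z(J) = (2*J/(-1 + J))*J = 2*J²/(-1 + J))
-8807 + z(I(10, O(-2))) = -8807 + 2*(-7*10)²/(-1 - 7*10) = -8807 + 2*(-70)²/(-1 - 70) = -8807 + 2*4900/(-71) = -8807 + 2*4900*(-1/71) = -8807 - 9800/71 = -635097/71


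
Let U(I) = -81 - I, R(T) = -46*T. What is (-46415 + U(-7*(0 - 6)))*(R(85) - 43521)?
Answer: 2207343878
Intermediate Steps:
(-46415 + U(-7*(0 - 6)))*(R(85) - 43521) = (-46415 + (-81 - (-7)*(0 - 6)))*(-46*85 - 43521) = (-46415 + (-81 - (-7)*(-6)))*(-3910 - 43521) = (-46415 + (-81 - 1*42))*(-47431) = (-46415 + (-81 - 42))*(-47431) = (-46415 - 123)*(-47431) = -46538*(-47431) = 2207343878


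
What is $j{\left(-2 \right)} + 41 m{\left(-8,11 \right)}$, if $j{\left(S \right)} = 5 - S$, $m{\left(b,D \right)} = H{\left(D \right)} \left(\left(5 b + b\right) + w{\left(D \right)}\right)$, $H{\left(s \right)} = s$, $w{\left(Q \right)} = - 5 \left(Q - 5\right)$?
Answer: $-35171$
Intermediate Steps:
$w{\left(Q \right)} = 25 - 5 Q$ ($w{\left(Q \right)} = - 5 \left(-5 + Q\right) = 25 - 5 Q$)
$m{\left(b,D \right)} = D \left(25 - 5 D + 6 b\right)$ ($m{\left(b,D \right)} = D \left(\left(5 b + b\right) - \left(-25 + 5 D\right)\right) = D \left(6 b - \left(-25 + 5 D\right)\right) = D \left(25 - 5 D + 6 b\right)$)
$j{\left(-2 \right)} + 41 m{\left(-8,11 \right)} = \left(5 - -2\right) + 41 \cdot 11 \left(25 - 55 + 6 \left(-8\right)\right) = \left(5 + 2\right) + 41 \cdot 11 \left(25 - 55 - 48\right) = 7 + 41 \cdot 11 \left(-78\right) = 7 + 41 \left(-858\right) = 7 - 35178 = -35171$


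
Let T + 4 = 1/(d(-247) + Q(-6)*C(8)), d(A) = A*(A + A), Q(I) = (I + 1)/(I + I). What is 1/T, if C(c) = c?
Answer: -366064/1464253 ≈ -0.25000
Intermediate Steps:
Q(I) = (1 + I)/(2*I) (Q(I) = (1 + I)/((2*I)) = (1 + I)*(1/(2*I)) = (1 + I)/(2*I))
d(A) = 2*A² (d(A) = A*(2*A) = 2*A²)
T = -1464253/366064 (T = -4 + 1/(2*(-247)² + ((½)*(1 - 6)/(-6))*8) = -4 + 1/(2*61009 + ((½)*(-⅙)*(-5))*8) = -4 + 1/(122018 + (5/12)*8) = -4 + 1/(122018 + 10/3) = -4 + 1/(366064/3) = -4 + 3/366064 = -1464253/366064 ≈ -4.0000)
1/T = 1/(-1464253/366064) = -366064/1464253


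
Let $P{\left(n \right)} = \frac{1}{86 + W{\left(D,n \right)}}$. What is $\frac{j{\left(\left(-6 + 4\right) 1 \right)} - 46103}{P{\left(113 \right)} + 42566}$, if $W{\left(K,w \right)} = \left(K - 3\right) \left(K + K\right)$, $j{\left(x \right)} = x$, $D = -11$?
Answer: $- \frac{3633074}{3354201} \approx -1.0831$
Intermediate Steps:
$W{\left(K,w \right)} = 2 K \left(-3 + K\right)$ ($W{\left(K,w \right)} = \left(-3 + K\right) 2 K = 2 K \left(-3 + K\right)$)
$P{\left(n \right)} = \frac{1}{394}$ ($P{\left(n \right)} = \frac{1}{86 + 2 \left(-11\right) \left(-3 - 11\right)} = \frac{1}{86 + 2 \left(-11\right) \left(-14\right)} = \frac{1}{86 + 308} = \frac{1}{394}$)
$\frac{j{\left(\left(-6 + 4\right) 1 \right)} - 46103}{P{\left(113 \right)} + 42566} = \frac{\left(-6 + 4\right) 1 - 46103}{\frac{1}{394} + 42566} = \frac{\left(-2\right) 1 - 46103}{\frac{16771005}{394}} = \left(-2 - 46103\right) \frac{394}{16771005} = \left(-46105\right) \frac{394}{16771005} = - \frac{3633074}{3354201}$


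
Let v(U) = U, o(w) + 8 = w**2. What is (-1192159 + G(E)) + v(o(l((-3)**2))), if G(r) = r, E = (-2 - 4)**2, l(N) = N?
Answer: -1192050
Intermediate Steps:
E = 36 (E = (-6)**2 = 36)
o(w) = -8 + w**2
(-1192159 + G(E)) + v(o(l((-3)**2))) = (-1192159 + 36) + (-8 + ((-3)**2)**2) = -1192123 + (-8 + 9**2) = -1192123 + (-8 + 81) = -1192123 + 73 = -1192050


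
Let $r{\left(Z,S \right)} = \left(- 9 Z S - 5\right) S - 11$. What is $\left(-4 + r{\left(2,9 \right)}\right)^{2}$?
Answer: $2304324$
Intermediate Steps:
$r{\left(Z,S \right)} = -11 + S \left(-5 - 9 S Z\right)$ ($r{\left(Z,S \right)} = \left(- 9 S Z - 5\right) S - 11 = \left(-5 - 9 S Z\right) S - 11 = S \left(-5 - 9 S Z\right) - 11 = -11 + S \left(-5 - 9 S Z\right)$)
$\left(-4 + r{\left(2,9 \right)}\right)^{2} = \left(-4 - \left(56 + 1458\right)\right)^{2} = \left(-4 - 1514\right)^{2} = \left(-1518\right)^{2} = 2304324$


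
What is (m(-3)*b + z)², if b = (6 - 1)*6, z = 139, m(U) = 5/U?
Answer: 7921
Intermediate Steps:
b = 30 (b = 5*6 = 30)
(m(-3)*b + z)² = ((5/(-3))*30 + 139)² = ((5*(-⅓))*30 + 139)² = (-5/3*30 + 139)² = (-50 + 139)² = 89² = 7921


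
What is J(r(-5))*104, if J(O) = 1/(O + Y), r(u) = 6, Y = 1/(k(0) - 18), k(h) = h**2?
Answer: 1872/107 ≈ 17.495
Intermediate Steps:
Y = -1/18 (Y = 1/(0**2 - 18) = 1/(0 - 18) = 1/(-18) = -1/18 ≈ -0.055556)
J(O) = 1/(-1/18 + O) (J(O) = 1/(O - 1/18) = 1/(-1/18 + O))
J(r(-5))*104 = (18/(-1 + 18*6))*104 = (18/(-1 + 108))*104 = (18/107)*104 = 1872/107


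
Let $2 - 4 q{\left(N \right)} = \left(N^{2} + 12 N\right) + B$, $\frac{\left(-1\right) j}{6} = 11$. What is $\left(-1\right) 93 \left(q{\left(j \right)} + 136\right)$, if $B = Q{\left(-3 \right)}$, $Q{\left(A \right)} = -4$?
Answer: $\frac{140151}{2} \approx 70076.0$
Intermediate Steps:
$j = -66$ ($j = \left(-6\right) 11 = -66$)
$B = -4$
$q{\left(N \right)} = \frac{3}{2} - 3 N - \frac{N^{2}}{4}$ ($q{\left(N \right)} = \frac{1}{2} - \frac{\left(N^{2} + 12 N\right) - 4}{4} = \frac{1}{2} - \frac{-4 + N^{2} + 12 N}{4} = \frac{1}{2} - \left(-1 + 3 N + \frac{N^{2}}{4}\right) = \frac{3}{2} - 3 N - \frac{N^{2}}{4}$)
$\left(-1\right) 93 \left(q{\left(j \right)} + 136\right) = \left(-1\right) 93 \left(\left(\frac{3}{2} - -198 - \frac{\left(-66\right)^{2}}{4}\right) + 136\right) = - 93 \left(\left(\frac{3}{2} + 198 - 1089\right) + 136\right) = - 93 \left(- \frac{1779}{2} + 136\right) = \left(-93\right) \left(- \frac{1507}{2}\right) = \frac{140151}{2}$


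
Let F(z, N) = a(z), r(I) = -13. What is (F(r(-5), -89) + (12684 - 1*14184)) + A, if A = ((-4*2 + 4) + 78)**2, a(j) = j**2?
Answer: 4145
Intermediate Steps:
F(z, N) = z**2
A = 5476 (A = ((-8 + 4) + 78)**2 = (-4 + 78)**2 = 74**2 = 5476)
(F(r(-5), -89) + (12684 - 1*14184)) + A = ((-13)**2 + (12684 - 1*14184)) + 5476 = (169 + (12684 - 14184)) + 5476 = (169 - 1500) + 5476 = -1331 + 5476 = 4145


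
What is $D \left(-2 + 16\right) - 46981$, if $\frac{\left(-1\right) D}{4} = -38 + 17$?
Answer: $-45805$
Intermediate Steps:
$D = 84$ ($D = - 4 \left(-38 + 17\right) = \left(-4\right) \left(-21\right) = 84$)
$D \left(-2 + 16\right) - 46981 = 84 \left(-2 + 16\right) - 46981 = 84 \cdot 14 - 46981 = 1176 - 46981 = -45805$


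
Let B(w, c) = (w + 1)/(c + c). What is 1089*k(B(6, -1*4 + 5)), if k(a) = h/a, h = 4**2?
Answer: 34848/7 ≈ 4978.3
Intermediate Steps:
h = 16
B(w, c) = (1 + w)/(2*c) (B(w, c) = (1 + w)/((2*c)) = (1 + w)*(1/(2*c)) = (1 + w)/(2*c))
k(a) = 16/a
1089*k(B(6, -1*4 + 5)) = 1089*(16/(((1 + 6)/(2*(-1*4 + 5))))) = 1089*(16/(((1/2)*7/(-4 + 5)))) = 1089*(16/(((1/2)*7/1))) = 1089*(16/(((1/2)*1*7))) = 1089*(16/(7/2)) = 1089*(16*(2/7)) = 1089*(32/7) = 34848/7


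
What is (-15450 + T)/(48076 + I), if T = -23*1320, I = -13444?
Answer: -2545/1924 ≈ -1.3228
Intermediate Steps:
T = -30360
(-15450 + T)/(48076 + I) = (-15450 - 30360)/(48076 - 13444) = -45810/34632 = -45810*1/34632 = -2545/1924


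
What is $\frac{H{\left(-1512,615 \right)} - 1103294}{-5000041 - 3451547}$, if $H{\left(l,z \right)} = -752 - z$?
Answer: $\frac{1104661}{8451588} \approx 0.1307$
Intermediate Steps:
$\frac{H{\left(-1512,615 \right)} - 1103294}{-5000041 - 3451547} = \frac{\left(-752 - 615\right) - 1103294}{-5000041 - 3451547} = \frac{\left(-752 - 615\right) - 1103294}{-8451588} = \left(-1367 - 1103294\right) \left(- \frac{1}{8451588}\right) = \left(-1104661\right) \left(- \frac{1}{8451588}\right) = \frac{1104661}{8451588}$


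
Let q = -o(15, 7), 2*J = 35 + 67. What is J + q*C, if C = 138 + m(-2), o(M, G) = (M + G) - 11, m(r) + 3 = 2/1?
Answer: -1456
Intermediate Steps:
m(r) = -1 (m(r) = -3 + 2/1 = -3 + 2*1 = -3 + 2 = -1)
o(M, G) = -11 + G + M (o(M, G) = (G + M) - 11 = -11 + G + M)
J = 51 (J = (35 + 67)/2 = (1/2)*102 = 51)
q = -11 (q = -(-11 + 7 + 15) = -1*11 = -11)
C = 137 (C = 138 - 1 = 137)
J + q*C = 51 - 11*137 = 51 - 1507 = -1456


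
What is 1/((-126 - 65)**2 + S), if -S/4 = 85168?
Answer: -1/304191 ≈ -3.2874e-6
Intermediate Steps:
S = -340672 (S = -4*85168 = -340672)
1/((-126 - 65)**2 + S) = 1/((-126 - 65)**2 - 340672) = 1/((-191)**2 - 340672) = 1/(36481 - 340672) = 1/(-304191) = -1/304191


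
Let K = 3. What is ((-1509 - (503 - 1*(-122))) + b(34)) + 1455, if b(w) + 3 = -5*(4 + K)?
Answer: -717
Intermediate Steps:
b(w) = -38 (b(w) = -3 - 5*(4 + 3) = -3 - 5*7 = -3 - 35 = -38)
((-1509 - (503 - 1*(-122))) + b(34)) + 1455 = ((-1509 - (503 - 1*(-122))) - 38) + 1455 = ((-1509 - (503 + 122)) - 38) + 1455 = ((-1509 - 1*625) - 38) + 1455 = ((-1509 - 625) - 38) + 1455 = (-2134 - 38) + 1455 = -2172 + 1455 = -717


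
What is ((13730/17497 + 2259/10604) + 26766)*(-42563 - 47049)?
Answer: -111260024694558353/46384547 ≈ -2.3986e+9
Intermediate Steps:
((13730/17497 + 2259/10604) + 26766)*(-42563 - 47049) = ((13730*(1/17497) + 2259*(1/10604)) + 26766)*(-89612) = ((13730/17497 + 2259/10604) + 26766)*(-89612) = (185118643/185538188 + 26766)*(-89612) = (4966300258651/185538188)*(-89612) = -111260024694558353/46384547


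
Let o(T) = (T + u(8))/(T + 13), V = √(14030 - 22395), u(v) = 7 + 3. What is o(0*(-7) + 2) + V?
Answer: ⅘ + I*√8365 ≈ 0.8 + 91.46*I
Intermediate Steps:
u(v) = 10
V = I*√8365 (V = √(-8365) = I*√8365 ≈ 91.46*I)
o(T) = (10 + T)/(13 + T) (o(T) = (T + 10)/(T + 13) = (10 + T)/(13 + T))
o(0*(-7) + 2) + V = (10 + (0*(-7) + 2))/(13 + (0*(-7) + 2)) + I*√8365 = (10 + (0 + 2))/(13 + (0 + 2)) + I*√8365 = (10 + 2)/(13 + 2) + I*√8365 = 12/15 + I*√8365 = (1/15)*12 + I*√8365 = ⅘ + I*√8365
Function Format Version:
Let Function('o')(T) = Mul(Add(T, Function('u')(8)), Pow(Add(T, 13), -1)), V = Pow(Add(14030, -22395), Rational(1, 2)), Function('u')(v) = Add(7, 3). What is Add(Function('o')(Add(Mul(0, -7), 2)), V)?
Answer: Add(Rational(4, 5), Mul(I, Pow(8365, Rational(1, 2)))) ≈ Add(0.80000, Mul(91.460, I))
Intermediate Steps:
Function('u')(v) = 10
V = Mul(I, Pow(8365, Rational(1, 2))) (V = Pow(-8365, Rational(1, 2)) = Mul(I, Pow(8365, Rational(1, 2))) ≈ Mul(91.460, I))
Function('o')(T) = Mul(Pow(Add(13, T), -1), Add(10, T)) (Function('o')(T) = Mul(Add(T, 10), Pow(Add(T, 13), -1)) = Mul(Add(10, T), Pow(Add(13, T), -1)) = Mul(Pow(Add(13, T), -1), Add(10, T)))
Add(Function('o')(Add(Mul(0, -7), 2)), V) = Add(Mul(Pow(Add(13, Add(Mul(0, -7), 2)), -1), Add(10, Add(Mul(0, -7), 2))), Mul(I, Pow(8365, Rational(1, 2)))) = Add(Mul(Pow(Add(13, Add(0, 2)), -1), Add(10, Add(0, 2))), Mul(I, Pow(8365, Rational(1, 2)))) = Add(Mul(Pow(Add(13, 2), -1), Add(10, 2)), Mul(I, Pow(8365, Rational(1, 2)))) = Add(Mul(Pow(15, -1), 12), Mul(I, Pow(8365, Rational(1, 2)))) = Add(Mul(Rational(1, 15), 12), Mul(I, Pow(8365, Rational(1, 2)))) = Add(Rational(4, 5), Mul(I, Pow(8365, Rational(1, 2))))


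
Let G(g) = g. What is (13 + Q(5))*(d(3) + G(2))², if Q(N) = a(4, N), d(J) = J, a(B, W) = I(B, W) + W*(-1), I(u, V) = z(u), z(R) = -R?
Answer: 100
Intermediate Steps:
I(u, V) = -u
a(B, W) = -B - W (a(B, W) = -B + W*(-1) = -B - W)
Q(N) = -4 - N (Q(N) = -1*4 - N = -4 - N)
(13 + Q(5))*(d(3) + G(2))² = (13 + (-4 - 1*5))*(3 + 2)² = (13 + (-4 - 5))*5² = (13 - 9)*25 = 4*25 = 100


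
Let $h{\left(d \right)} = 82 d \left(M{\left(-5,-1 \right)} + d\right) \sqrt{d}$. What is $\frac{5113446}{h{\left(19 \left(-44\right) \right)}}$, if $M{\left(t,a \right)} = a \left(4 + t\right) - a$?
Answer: $- \frac{852241 i \sqrt{209}}{3983008304} \approx - 0.0030933 i$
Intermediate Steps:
$M{\left(t,a \right)} = - a + a \left(4 + t\right)$
$h{\left(d \right)} = 82 d^{\frac{3}{2}} \left(2 + d\right)$ ($h{\left(d \right)} = 82 d \left(- (3 - 5) + d\right) \sqrt{d} = 82 d \left(\left(-1\right) \left(-2\right) + d\right) \sqrt{d} = 82 d \left(2 + d\right) \sqrt{d} = 82 d^{\frac{3}{2}} \left(2 + d\right)$)
$\frac{5113446}{h{\left(19 \left(-44\right) \right)}} = \frac{5113446}{82 \left(19 \left(-44\right)\right)^{\frac{3}{2}} \left(2 + 19 \left(-44\right)\right)} = \frac{5113446}{82 \left(-836\right)^{\frac{3}{2}} \left(2 - 836\right)} = \frac{5113446}{82 \left(- 1672 i \sqrt{209}\right) \left(-834\right)} = \frac{5113446}{114344736 i \sqrt{209}} = 5113446 \left(- \frac{i \sqrt{209}}{23898049824}\right) = - \frac{852241 i \sqrt{209}}{3983008304}$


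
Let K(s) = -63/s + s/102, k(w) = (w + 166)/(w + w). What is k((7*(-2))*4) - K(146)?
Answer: -413225/208488 ≈ -1.9820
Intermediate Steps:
k(w) = (166 + w)/(2*w) (k(w) = (166 + w)/((2*w)) = (166 + w)*(1/(2*w)) = (166 + w)/(2*w))
K(s) = -63/s + s/102 (K(s) = -63/s + s*(1/102) = -63/s + s/102)
k((7*(-2))*4) - K(146) = (166 + (7*(-2))*4)/(2*(((7*(-2))*4))) - (-63/146 + (1/102)*146) = (166 - 14*4)/(2*((-14*4))) - (-63*1/146 + 73/51) = (½)*(166 - 56)/(-56) - (-63/146 + 73/51) = (½)*(-1/56)*110 - 1*7445/7446 = -55/56 - 7445/7446 = -413225/208488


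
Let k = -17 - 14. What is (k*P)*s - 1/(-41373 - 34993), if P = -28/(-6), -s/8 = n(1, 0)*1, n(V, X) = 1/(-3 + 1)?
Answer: -132571373/229098 ≈ -578.67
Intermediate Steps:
k = -31
n(V, X) = -1/2 (n(V, X) = 1/(-2) = -1/2)
s = 4 (s = -(-4) = -8*(-1/2) = 4)
P = 14/3 (P = -28*(-1/6) = 14/3 ≈ 4.6667)
(k*P)*s - 1/(-41373 - 34993) = -31*14/3*4 - 1/(-41373 - 34993) = -434/3*4 - 1/(-76366) = -1736/3 - 1*(-1/76366) = -1736/3 + 1/76366 = -132571373/229098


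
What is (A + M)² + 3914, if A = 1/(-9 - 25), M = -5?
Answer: 4553825/1156 ≈ 3939.3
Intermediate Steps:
A = -1/34 (A = 1/(-34) = -1/34 ≈ -0.029412)
(A + M)² + 3914 = (-1/34 - 5)² + 3914 = (-171/34)² + 3914 = 29241/1156 + 3914 = 4553825/1156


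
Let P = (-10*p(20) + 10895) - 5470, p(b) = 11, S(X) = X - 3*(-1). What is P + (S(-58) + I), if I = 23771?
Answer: 29031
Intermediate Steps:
S(X) = 3 + X (S(X) = X + 3 = 3 + X)
P = 5315 (P = (-10*11 + 10895) - 5470 = (-110 + 10895) - 5470 = 10785 - 5470 = 5315)
P + (S(-58) + I) = 5315 + ((3 - 58) + 23771) = 5315 + (-55 + 23771) = 5315 + 23716 = 29031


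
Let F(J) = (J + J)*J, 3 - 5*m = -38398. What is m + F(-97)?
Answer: 132491/5 ≈ 26498.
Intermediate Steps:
m = 38401/5 (m = ⅗ - ⅕*(-38398) = ⅗ + 38398/5 = 38401/5 ≈ 7680.2)
F(J) = 2*J² (F(J) = (2*J)*J = 2*J²)
m + F(-97) = 38401/5 + 2*(-97)² = 38401/5 + 2*9409 = 38401/5 + 18818 = 132491/5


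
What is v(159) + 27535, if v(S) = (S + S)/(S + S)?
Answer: 27536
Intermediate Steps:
v(S) = 1 (v(S) = (2*S)/((2*S)) = (2*S)*(1/(2*S)) = 1)
v(159) + 27535 = 1 + 27535 = 27536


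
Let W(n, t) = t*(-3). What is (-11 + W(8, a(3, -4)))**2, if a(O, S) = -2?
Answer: 25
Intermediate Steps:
W(n, t) = -3*t
(-11 + W(8, a(3, -4)))**2 = (-11 - 3*(-2))**2 = (-11 + 6)**2 = (-5)**2 = 25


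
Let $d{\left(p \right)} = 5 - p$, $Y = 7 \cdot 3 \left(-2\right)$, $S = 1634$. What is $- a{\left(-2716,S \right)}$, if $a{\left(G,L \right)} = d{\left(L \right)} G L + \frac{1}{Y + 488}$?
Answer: $- \frac{3224317206097}{446} \approx -7.2294 \cdot 10^{9}$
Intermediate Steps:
$Y = -42$ ($Y = 21 \left(-2\right) = -42$)
$a{\left(G,L \right)} = \frac{1}{446} + G L \left(5 - L\right)$ ($a{\left(G,L \right)} = \left(5 - L\right) G L + \frac{1}{-42 + 488} = G \left(5 - L\right) L + \frac{1}{446} = G L \left(5 - L\right) + \frac{1}{446} = \frac{1}{446} + G L \left(5 - L\right)$)
$- a{\left(-2716,S \right)} = - (\frac{1}{446} - \left(-2716\right) 1634 \left(-5 + 1634\right)) = - (\frac{1}{446} - \left(-2716\right) 1634 \cdot 1629) = - (\frac{1}{446} + 7229410776) = \left(-1\right) \frac{3224317206097}{446} = - \frac{3224317206097}{446}$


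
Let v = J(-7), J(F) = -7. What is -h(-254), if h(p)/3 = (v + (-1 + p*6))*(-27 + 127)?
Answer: 459600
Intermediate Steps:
v = -7
h(p) = -2400 + 1800*p (h(p) = 3*((-7 + (-1 + p*6))*(-27 + 127)) = 3*((-7 + (-1 + 6*p))*100) = 3*((-8 + 6*p)*100) = 3*(-800 + 600*p) = -2400 + 1800*p)
-h(-254) = -(-2400 + 1800*(-254)) = -(-2400 - 457200) = -1*(-459600) = 459600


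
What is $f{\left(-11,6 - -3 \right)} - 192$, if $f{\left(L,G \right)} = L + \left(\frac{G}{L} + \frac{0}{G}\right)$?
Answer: $- \frac{2242}{11} \approx -203.82$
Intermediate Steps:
$f{\left(L,G \right)} = L + \frac{G}{L}$ ($f{\left(L,G \right)} = L + \left(\frac{G}{L} + 0\right) = L + \frac{G}{L}$)
$f{\left(-11,6 - -3 \right)} - 192 = \left(-11 + \frac{6 - -3}{-11}\right) - 192 = \left(-11 + \left(6 + 3\right) \left(- \frac{1}{11}\right)\right) - 192 = \left(-11 + 9 \left(- \frac{1}{11}\right)\right) - 192 = \left(-11 - \frac{9}{11}\right) - 192 = - \frac{130}{11} - 192 = - \frac{2242}{11}$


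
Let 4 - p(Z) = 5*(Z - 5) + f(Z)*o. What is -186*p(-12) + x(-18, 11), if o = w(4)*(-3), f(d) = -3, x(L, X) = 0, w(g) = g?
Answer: -9858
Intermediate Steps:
o = -12 (o = 4*(-3) = -12)
p(Z) = -7 - 5*Z (p(Z) = 4 - (5*(Z - 5) - 3*(-12)) = 4 - (5*(-5 + Z) + 36) = 4 - ((-25 + 5*Z) + 36) = 4 - (11 + 5*Z) = 4 + (-11 - 5*Z) = -7 - 5*Z)
-186*p(-12) + x(-18, 11) = -186*(-7 - 5*(-12)) + 0 = -186*(-7 + 60) + 0 = -186*53 + 0 = -9858 + 0 = -9858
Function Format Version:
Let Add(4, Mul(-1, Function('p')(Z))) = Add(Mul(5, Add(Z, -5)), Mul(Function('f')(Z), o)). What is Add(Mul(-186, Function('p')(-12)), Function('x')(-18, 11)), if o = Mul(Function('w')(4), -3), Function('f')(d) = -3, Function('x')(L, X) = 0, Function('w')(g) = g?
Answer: -9858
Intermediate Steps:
o = -12 (o = Mul(4, -3) = -12)
Function('p')(Z) = Add(-7, Mul(-5, Z)) (Function('p')(Z) = Add(4, Mul(-1, Add(Mul(5, Add(Z, -5)), Mul(-3, -12)))) = Add(4, Mul(-1, Add(Mul(5, Add(-5, Z)), 36))) = Add(4, Mul(-1, Add(Add(-25, Mul(5, Z)), 36))) = Add(4, Mul(-1, Add(11, Mul(5, Z)))) = Add(4, Add(-11, Mul(-5, Z))) = Add(-7, Mul(-5, Z)))
Add(Mul(-186, Function('p')(-12)), Function('x')(-18, 11)) = Add(Mul(-186, Add(-7, Mul(-5, -12))), 0) = Add(Mul(-186, Add(-7, 60)), 0) = Add(Mul(-186, 53), 0) = Add(-9858, 0) = -9858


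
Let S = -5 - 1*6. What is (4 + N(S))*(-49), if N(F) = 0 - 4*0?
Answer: -196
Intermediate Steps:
S = -11 (S = -5 - 6 = -11)
N(F) = 0 (N(F) = 0 + 0 = 0)
(4 + N(S))*(-49) = (4 + 0)*(-49) = 4*(-49) = -196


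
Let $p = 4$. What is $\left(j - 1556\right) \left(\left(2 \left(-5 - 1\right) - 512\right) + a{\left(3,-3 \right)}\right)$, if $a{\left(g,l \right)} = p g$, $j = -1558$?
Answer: $1594368$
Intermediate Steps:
$a{\left(g,l \right)} = 4 g$
$\left(j - 1556\right) \left(\left(2 \left(-5 - 1\right) - 512\right) + a{\left(3,-3 \right)}\right) = \left(-1558 - 1556\right) \left(\left(2 \left(-5 - 1\right) - 512\right) + 4 \cdot 3\right) = - 3114 \left(\left(2 \left(-6\right) - 512\right) + 12\right) = - 3114 \left(\left(-12 - 512\right) + 12\right) = - 3114 \left(-524 + 12\right) = \left(-3114\right) \left(-512\right) = 1594368$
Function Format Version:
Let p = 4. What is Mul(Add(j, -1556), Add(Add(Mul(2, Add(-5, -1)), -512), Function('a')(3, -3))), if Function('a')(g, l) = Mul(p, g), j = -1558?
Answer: 1594368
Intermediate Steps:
Function('a')(g, l) = Mul(4, g)
Mul(Add(j, -1556), Add(Add(Mul(2, Add(-5, -1)), -512), Function('a')(3, -3))) = Mul(Add(-1558, -1556), Add(Add(Mul(2, Add(-5, -1)), -512), Mul(4, 3))) = Mul(-3114, Add(Add(Mul(2, -6), -512), 12)) = Mul(-3114, Add(Add(-12, -512), 12)) = Mul(-3114, Add(-524, 12)) = Mul(-3114, -512) = 1594368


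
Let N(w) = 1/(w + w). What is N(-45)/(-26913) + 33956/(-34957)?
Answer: -6326705351/6513215130 ≈ -0.97136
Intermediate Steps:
N(w) = 1/(2*w)
N(-45)/(-26913) + 33956/(-34957) = ((1/2)/(-45))/(-26913) + 33956/(-34957) = ((1/2)*(-1/45))*(-1/26913) + 33956*(-1/34957) = -1/90*(-1/26913) - 2612/2689 = 1/2422170 - 2612/2689 = -6326705351/6513215130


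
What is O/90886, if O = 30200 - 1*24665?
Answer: 5535/90886 ≈ 0.060900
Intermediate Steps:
O = 5535 (O = 30200 - 24665 = 5535)
O/90886 = 5535/90886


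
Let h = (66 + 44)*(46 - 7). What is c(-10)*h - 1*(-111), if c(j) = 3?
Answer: 12981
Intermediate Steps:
h = 4290 (h = 110*39 = 4290)
c(-10)*h - 1*(-111) = 3*4290 - 1*(-111) = 12870 + 111 = 12981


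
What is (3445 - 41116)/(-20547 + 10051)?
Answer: 37671/10496 ≈ 3.5891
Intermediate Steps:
(3445 - 41116)/(-20547 + 10051) = -37671/(-10496) = -37671*(-1/10496) = 37671/10496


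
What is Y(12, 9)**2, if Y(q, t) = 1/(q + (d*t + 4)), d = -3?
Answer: 1/121 ≈ 0.0082645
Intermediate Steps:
Y(q, t) = 1/(4 + q - 3*t) (Y(q, t) = 1/(q + (-3*t + 4)) = 1/(q + (4 - 3*t)) = 1/(4 + q - 3*t))
Y(12, 9)**2 = (1/(4 + 12 - 3*9))**2 = (1/(4 + 12 - 27))**2 = (1/(-11))**2 = (-1/11)**2 = 1/121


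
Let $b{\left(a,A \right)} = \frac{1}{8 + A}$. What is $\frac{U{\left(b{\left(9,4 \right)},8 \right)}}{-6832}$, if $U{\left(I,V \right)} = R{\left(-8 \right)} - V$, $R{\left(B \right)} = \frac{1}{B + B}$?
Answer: $\frac{129}{109312} \approx 0.0011801$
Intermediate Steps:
$R{\left(B \right)} = \frac{1}{2 B}$
$U{\left(I,V \right)} = - \frac{1}{16} - V$ ($U{\left(I,V \right)} = \frac{1}{2 \left(-8\right)} - V = \frac{1}{2} \left(- \frac{1}{8}\right) - V = - \frac{1}{16} - V$)
$\frac{U{\left(b{\left(9,4 \right)},8 \right)}}{-6832} = \frac{- \frac{1}{16} - 8}{-6832} = \left(- \frac{1}{16} - 8\right) \left(- \frac{1}{6832}\right) = \left(- \frac{129}{16}\right) \left(- \frac{1}{6832}\right) = \frac{129}{109312}$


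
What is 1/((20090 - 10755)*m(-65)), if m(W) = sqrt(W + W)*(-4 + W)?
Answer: I*sqrt(130)/83734950 ≈ 1.3616e-7*I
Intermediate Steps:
m(W) = sqrt(2)*sqrt(W)*(-4 + W) (m(W) = sqrt(2*W)*(-4 + W) = (sqrt(2)*sqrt(W))*(-4 + W) = sqrt(2)*sqrt(W)*(-4 + W))
1/((20090 - 10755)*m(-65)) = 1/((20090 - 10755)*((sqrt(2)*sqrt(-65)*(-4 - 65)))) = 1/(9335*((sqrt(2)*(I*sqrt(65))*(-69)))) = 1/(9335*((-69*I*sqrt(130)))) = (I*sqrt(130)/8970)/9335 = I*sqrt(130)/83734950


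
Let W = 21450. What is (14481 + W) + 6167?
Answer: 42098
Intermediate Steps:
(14481 + W) + 6167 = (14481 + 21450) + 6167 = 35931 + 6167 = 42098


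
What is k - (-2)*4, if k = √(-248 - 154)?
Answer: 8 + I*√402 ≈ 8.0 + 20.05*I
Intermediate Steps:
k = I*√402 (k = √(-402) = I*√402 ≈ 20.05*I)
k - (-2)*4 = I*√402 - (-2)*4 = I*√402 - 1*(-8) = I*√402 + 8 = 8 + I*√402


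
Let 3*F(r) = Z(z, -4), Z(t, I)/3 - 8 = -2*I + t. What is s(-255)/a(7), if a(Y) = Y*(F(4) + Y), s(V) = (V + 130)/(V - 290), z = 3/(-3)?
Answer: 25/16786 ≈ 0.0014893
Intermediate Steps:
z = -1 (z = 3*(-⅓) = -1)
Z(t, I) = 24 - 6*I + 3*t (Z(t, I) = 24 + 3*(-2*I + t) = 24 + 3*(t - 2*I) = 24 + (-6*I + 3*t) = 24 - 6*I + 3*t)
F(r) = 15 (F(r) = (24 - 6*(-4) + 3*(-1))/3 = (24 + 24 - 3)/3 = (⅓)*45 = 15)
s(V) = (130 + V)/(-290 + V)
a(Y) = Y*(15 + Y)
s(-255)/a(7) = ((130 - 255)/(-290 - 255))/((7*(15 + 7))) = (-125/(-545))/((7*22)) = -1/545*(-125)/154 = (25/109)*(1/154) = 25/16786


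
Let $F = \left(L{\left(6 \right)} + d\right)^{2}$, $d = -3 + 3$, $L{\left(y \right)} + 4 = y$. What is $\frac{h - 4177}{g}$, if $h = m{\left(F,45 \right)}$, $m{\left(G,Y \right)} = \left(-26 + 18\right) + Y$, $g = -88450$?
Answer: $\frac{414}{8845} \approx 0.046806$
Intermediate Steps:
$L{\left(y \right)} = -4 + y$
$d = 0$
$F = 4$ ($F = \left(\left(-4 + 6\right) + 0\right)^{2} = \left(2 + 0\right)^{2} = 2^{2} = 4$)
$m{\left(G,Y \right)} = -8 + Y$
$h = 37$ ($h = -8 + 45 = 37$)
$\frac{h - 4177}{g} = \frac{37 - 4177}{-88450} = \left(37 - 4177\right) \left(- \frac{1}{88450}\right) = \left(-4140\right) \left(- \frac{1}{88450}\right) = \frac{414}{8845}$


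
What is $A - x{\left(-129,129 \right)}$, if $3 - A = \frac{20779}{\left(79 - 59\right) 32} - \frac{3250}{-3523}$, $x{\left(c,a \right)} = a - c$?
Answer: $- \frac{50018309}{173440} \approx -288.39$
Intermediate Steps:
$A = - \frac{5270789}{173440}$ ($A = 3 - \left(\frac{20779}{\left(79 - 59\right) 32} - \frac{3250}{-3523}\right) = 3 - \left(\frac{20779}{20 \cdot 32} - - \frac{250}{271}\right) = 3 - \left(\frac{20779}{640} + \frac{250}{271}\right) = 3 - \frac{5791109}{173440} = - \frac{5270789}{173440} \approx -30.39$)
$A - x{\left(-129,129 \right)} = - \frac{5270789}{173440} - \left(129 - -129\right) = - \frac{5270789}{173440} - \left(129 + 129\right) = - \frac{5270789}{173440} - 258 = - \frac{50018309}{173440}$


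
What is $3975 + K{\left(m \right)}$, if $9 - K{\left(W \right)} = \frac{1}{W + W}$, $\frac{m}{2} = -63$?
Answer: $\frac{1003969}{252} \approx 3984.0$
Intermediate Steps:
$m = -126$ ($m = 2 \left(-63\right) = -126$)
$K{\left(W \right)} = 9 - \frac{1}{2 W}$ ($K{\left(W \right)} = 9 - \frac{1}{W + W} = 9 - \frac{1}{2 W}$)
$3975 + K{\left(m \right)} = 3975 + \left(9 - \frac{1}{2 \left(-126\right)}\right) = 3975 + \left(9 - - \frac{1}{252}\right) = 3975 + \left(9 + \frac{1}{252}\right) = 3975 + \frac{2269}{252} = \frac{1003969}{252}$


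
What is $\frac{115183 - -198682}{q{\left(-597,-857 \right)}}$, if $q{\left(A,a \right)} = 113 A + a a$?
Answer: $\frac{313865}{666988} \approx 0.47057$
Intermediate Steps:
$q{\left(A,a \right)} = a^{2} + 113 A$ ($q{\left(A,a \right)} = 113 A + a^{2} = a^{2} + 113 A$)
$\frac{115183 - -198682}{q{\left(-597,-857 \right)}} = \frac{115183 - -198682}{\left(-857\right)^{2} + 113 \left(-597\right)} = \frac{115183 + 198682}{734449 - 67461} = \frac{313865}{666988}$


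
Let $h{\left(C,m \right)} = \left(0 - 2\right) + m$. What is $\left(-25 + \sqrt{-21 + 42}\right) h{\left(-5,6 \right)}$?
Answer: $-100 + 4 \sqrt{21} \approx -81.67$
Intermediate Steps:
$h{\left(C,m \right)} = -2 + m$
$\left(-25 + \sqrt{-21 + 42}\right) h{\left(-5,6 \right)} = \left(-25 + \sqrt{-21 + 42}\right) \left(-2 + 6\right) = \left(-25 + \sqrt{21}\right) 4 = -100 + 4 \sqrt{21}$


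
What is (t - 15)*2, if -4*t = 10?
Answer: -35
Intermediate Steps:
t = -5/2 (t = -¼*10 = -5/2 ≈ -2.5000)
(t - 15)*2 = (-5/2 - 15)*2 = -35/2*2 = -35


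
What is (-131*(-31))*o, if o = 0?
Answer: 0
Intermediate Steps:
(-131*(-31))*o = -131*(-31)*0 = 4061*0 = 0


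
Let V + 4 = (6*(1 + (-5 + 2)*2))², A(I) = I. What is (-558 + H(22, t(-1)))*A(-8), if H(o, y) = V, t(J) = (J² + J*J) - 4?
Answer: -2704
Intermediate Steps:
t(J) = -4 + 2*J² (t(J) = (J² + J²) - 4 = 2*J² - 4 = -4 + 2*J²)
V = 896 (V = -4 + (6*(1 + (-5 + 2)*2))² = -4 + (6*(1 - 3*2))² = -4 + (6*(1 - 6))² = -4 + (6*(-5))² = -4 + (-30)² = -4 + 900 = 896)
H(o, y) = 896
(-558 + H(22, t(-1)))*A(-8) = (-558 + 896)*(-8) = 338*(-8) = -2704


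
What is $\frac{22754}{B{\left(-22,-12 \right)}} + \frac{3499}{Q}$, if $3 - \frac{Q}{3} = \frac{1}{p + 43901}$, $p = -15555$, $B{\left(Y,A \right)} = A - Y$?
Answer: $\frac{3398311117}{1275555} \approx 2664.2$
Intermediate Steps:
$Q = \frac{255111}{28346}$ ($Q = 9 - \frac{3}{-15555 + 43901} = 9 - \frac{3}{28346} = \frac{255111}{28346} \approx 8.9999$)
$\frac{22754}{B{\left(-22,-12 \right)}} + \frac{3499}{Q} = \frac{22754}{-12 - -22} + \frac{3499}{\frac{255111}{28346}} = \frac{22754}{-12 + 22} + 3499 \cdot \frac{28346}{255111} = \frac{22754}{10} + \frac{99182654}{255111} = 22754 \cdot \frac{1}{10} + \frac{99182654}{255111} = \frac{11377}{5} + \frac{99182654}{255111} = \frac{3398311117}{1275555}$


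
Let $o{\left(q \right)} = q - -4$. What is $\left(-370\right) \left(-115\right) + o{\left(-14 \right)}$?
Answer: $42540$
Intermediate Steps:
$o{\left(q \right)} = 4 + q$ ($o{\left(q \right)} = q + 4 = 4 + q$)
$\left(-370\right) \left(-115\right) + o{\left(-14 \right)} = \left(-370\right) \left(-115\right) + \left(4 - 14\right) = 42550 - 10 = 42540$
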